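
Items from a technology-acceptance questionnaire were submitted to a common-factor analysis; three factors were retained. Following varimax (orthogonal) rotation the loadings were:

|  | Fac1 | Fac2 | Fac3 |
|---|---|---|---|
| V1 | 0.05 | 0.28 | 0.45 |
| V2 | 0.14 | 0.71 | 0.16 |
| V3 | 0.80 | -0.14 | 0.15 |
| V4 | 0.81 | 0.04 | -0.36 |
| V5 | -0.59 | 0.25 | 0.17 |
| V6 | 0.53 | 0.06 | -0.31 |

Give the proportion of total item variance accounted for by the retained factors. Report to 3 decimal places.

Communalities: 0.2834, 0.5493, 0.6821, 0.7873, 0.4395, 0.3806; Σh² = 3.1222.
Total variance with 6 standardized items is 6, so the solution explains 3.1222/6 = 0.5204.

0.520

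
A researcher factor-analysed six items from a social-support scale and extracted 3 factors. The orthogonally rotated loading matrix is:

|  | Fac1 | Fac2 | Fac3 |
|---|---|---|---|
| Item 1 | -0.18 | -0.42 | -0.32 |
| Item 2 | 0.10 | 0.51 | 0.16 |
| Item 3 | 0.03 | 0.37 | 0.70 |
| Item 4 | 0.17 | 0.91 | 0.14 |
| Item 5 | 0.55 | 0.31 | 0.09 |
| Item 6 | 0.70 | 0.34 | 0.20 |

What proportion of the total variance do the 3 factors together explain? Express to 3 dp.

SS loadings by factor: 0.8647, 1.6132, 0.6857; total = 3.1636.
Total variance with 6 standardized items is 6, so the solution explains 3.1636/6 = 0.5273.

0.527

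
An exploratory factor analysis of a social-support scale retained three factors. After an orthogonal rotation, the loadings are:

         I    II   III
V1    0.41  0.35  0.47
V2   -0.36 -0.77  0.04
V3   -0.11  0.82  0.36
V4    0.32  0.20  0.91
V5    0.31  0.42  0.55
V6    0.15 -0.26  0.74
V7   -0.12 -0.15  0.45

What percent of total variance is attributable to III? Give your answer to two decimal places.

SS loadings for III = 0.47² + 0.04² + 0.36² + 0.91² + 0.55² + 0.74² + 0.45² = 2.2328
With 7 standardized items, total variance = 7. Proportion = 2.2328/7 = 0.3190 → 31.90%.

31.90%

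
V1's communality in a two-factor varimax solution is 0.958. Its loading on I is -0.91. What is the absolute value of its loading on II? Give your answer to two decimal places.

Under orthogonal rotation h² = Σλ², so λ_II² = h² − (0.8281) = 0.958 − 0.8281 = 0.1299.
|λ| = √0.1299 = 0.3604.

0.36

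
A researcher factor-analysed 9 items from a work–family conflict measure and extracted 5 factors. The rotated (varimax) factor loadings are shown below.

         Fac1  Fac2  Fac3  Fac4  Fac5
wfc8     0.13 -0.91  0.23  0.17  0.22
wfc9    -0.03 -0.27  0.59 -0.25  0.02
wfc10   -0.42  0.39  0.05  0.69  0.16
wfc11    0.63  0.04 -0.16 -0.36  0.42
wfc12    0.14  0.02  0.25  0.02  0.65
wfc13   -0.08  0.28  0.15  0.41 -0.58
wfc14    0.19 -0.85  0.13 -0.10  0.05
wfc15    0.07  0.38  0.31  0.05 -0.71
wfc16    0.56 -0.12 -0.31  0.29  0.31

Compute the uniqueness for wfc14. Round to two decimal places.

0.21

h² = 0.19² + (-0.85)² + 0.13² + (-0.10)² + 0.05² = 0.0361 + 0.7225 + 0.0169 + 0.0100 + 0.0025 = 0.7880
Uniqueness u² = 1 − h² = 1 − 0.7880 = 0.2120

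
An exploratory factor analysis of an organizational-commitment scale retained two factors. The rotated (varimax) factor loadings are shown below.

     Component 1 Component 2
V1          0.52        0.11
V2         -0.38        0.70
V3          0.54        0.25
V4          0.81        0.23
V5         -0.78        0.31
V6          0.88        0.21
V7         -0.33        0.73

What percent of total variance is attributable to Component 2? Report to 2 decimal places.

18.44%

SS loadings for Component 2 = 0.11² + 0.70² + 0.25² + 0.23² + 0.31² + 0.21² + 0.73² = 1.2906
With 7 standardized items, total variance = 7. Proportion = 1.2906/7 = 0.1844 → 18.44%.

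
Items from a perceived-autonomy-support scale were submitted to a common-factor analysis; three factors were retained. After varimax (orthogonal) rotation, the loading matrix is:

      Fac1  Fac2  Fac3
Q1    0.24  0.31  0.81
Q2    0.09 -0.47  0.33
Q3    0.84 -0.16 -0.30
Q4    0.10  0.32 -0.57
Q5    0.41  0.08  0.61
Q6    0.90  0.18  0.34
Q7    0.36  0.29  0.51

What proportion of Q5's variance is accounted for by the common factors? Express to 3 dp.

0.547

h² = 0.41² + 0.08² + 0.61² = 0.1681 + 0.0064 + 0.3721 = 0.5466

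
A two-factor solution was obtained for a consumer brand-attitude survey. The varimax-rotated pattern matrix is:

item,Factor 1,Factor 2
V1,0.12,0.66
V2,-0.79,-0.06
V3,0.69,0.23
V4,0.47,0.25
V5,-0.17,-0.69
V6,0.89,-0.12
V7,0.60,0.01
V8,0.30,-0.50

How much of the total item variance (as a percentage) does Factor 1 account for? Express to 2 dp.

32.58%

SS loadings for Factor 1 = 0.12² + (-0.79)² + 0.69² + 0.47² + (-0.17)² + 0.89² + 0.60² + 0.30² = 2.6065
With 8 standardized items, total variance = 8. Proportion = 2.6065/8 = 0.3258 → 32.58%.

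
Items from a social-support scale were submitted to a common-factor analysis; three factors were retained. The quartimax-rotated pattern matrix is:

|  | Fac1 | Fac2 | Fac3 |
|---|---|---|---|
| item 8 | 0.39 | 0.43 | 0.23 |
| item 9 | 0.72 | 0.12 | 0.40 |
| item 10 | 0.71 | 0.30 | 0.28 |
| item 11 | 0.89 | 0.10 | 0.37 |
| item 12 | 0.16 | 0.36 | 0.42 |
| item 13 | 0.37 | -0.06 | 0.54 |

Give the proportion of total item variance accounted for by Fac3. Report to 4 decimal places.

0.1494

SS loadings for Fac3 = 0.23² + 0.40² + 0.28² + 0.37² + 0.42² + 0.54² = 0.8962
Proportion of variance = 0.8962 / 6 = 0.1494.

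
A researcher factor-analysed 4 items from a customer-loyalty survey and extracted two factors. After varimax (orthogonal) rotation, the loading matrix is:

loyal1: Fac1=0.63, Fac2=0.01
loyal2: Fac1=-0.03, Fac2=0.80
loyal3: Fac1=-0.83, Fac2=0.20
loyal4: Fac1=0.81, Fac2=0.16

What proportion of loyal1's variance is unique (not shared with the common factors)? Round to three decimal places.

h² = 0.63² + 0.01² = 0.3969 + 0.0001 = 0.3970
Uniqueness u² = 1 − h² = 1 − 0.3970 = 0.6030

0.603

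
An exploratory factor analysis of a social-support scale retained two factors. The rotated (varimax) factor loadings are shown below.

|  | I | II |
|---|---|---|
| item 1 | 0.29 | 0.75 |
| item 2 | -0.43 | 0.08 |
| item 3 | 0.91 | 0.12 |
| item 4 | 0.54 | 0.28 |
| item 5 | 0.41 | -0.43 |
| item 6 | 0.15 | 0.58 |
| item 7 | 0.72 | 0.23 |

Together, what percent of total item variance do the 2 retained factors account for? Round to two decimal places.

47.62%

Communalities: 0.6466, 0.1913, 0.8425, 0.3700, 0.3530, 0.3589, 0.5713; Σh² = 3.3336.
Total variance with 7 standardized items is 7, so the solution explains 3.3336/7 = 0.4762 = 47.62%.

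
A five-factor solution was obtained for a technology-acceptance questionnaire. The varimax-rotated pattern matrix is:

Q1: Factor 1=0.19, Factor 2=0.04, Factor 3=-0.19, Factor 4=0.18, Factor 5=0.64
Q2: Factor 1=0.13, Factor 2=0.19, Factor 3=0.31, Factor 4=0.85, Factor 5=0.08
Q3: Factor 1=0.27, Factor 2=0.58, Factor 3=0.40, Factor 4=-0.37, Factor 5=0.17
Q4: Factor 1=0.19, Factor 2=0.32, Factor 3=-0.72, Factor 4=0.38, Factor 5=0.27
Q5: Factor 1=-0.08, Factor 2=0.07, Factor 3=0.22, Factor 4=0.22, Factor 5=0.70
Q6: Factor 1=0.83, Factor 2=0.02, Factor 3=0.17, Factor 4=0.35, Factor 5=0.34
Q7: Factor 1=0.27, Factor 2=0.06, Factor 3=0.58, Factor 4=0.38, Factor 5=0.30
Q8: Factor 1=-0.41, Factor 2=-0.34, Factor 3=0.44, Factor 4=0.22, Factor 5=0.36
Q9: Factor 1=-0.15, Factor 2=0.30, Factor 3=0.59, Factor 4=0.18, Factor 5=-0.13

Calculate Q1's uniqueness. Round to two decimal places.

h² = 0.19² + 0.04² + (-0.19)² + 0.18² + 0.64² = 0.0361 + 0.0016 + 0.0361 + 0.0324 + 0.4096 = 0.5158
Uniqueness u² = 1 − h² = 1 − 0.5158 = 0.4842

0.48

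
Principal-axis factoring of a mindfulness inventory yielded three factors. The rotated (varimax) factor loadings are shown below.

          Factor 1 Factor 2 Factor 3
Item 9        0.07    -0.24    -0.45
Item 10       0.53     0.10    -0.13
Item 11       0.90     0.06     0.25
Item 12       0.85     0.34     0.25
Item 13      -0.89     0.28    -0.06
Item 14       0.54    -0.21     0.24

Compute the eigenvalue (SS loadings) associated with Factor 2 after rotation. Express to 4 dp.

SS loadings for Factor 2 = (-0.24)² + 0.10² + 0.06² + 0.34² + 0.28² + (-0.21)² = 0.0576 + 0.0100 + 0.0036 + 0.1156 + 0.0784 + 0.0441 = 0.3093

0.3093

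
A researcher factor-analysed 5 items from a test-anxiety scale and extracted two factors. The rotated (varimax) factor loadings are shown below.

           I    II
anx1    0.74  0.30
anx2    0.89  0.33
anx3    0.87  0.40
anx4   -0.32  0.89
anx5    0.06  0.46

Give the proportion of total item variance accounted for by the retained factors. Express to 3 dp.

Communalities: 0.6376, 0.9010, 0.9169, 0.8945, 0.2152; Σh² = 3.5652.
Total variance with 5 standardized items is 5, so the solution explains 3.5652/5 = 0.7130.

0.713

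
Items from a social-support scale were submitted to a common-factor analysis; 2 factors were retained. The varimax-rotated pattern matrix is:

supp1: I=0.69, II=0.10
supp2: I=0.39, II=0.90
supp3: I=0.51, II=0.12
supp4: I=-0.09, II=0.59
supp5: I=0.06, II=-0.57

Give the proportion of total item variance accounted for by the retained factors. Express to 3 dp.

SS loadings by factor: 0.9000, 1.5074; total = 2.4074.
Total variance with 5 standardized items is 5, so the solution explains 2.4074/5 = 0.4815.

0.481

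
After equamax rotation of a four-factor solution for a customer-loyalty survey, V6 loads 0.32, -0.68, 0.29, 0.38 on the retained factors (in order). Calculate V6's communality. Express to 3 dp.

0.793

h² = 0.32² + (-0.68)² + 0.29² + 0.38² = 0.1024 + 0.4624 + 0.0841 + 0.1444 = 0.7933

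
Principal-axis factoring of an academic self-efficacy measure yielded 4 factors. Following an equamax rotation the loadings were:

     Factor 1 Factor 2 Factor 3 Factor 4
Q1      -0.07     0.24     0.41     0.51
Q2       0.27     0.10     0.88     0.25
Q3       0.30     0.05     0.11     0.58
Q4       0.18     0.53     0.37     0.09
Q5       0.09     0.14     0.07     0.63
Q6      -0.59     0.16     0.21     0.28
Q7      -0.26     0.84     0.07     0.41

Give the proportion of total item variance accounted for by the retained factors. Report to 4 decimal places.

0.5974

Communalities: 0.4907, 0.9198, 0.4410, 0.4583, 0.4295, 0.4962, 0.9462; Σh² = 4.1817.
Total variance with 7 standardized items is 7, so the solution explains 4.1817/7 = 0.5974.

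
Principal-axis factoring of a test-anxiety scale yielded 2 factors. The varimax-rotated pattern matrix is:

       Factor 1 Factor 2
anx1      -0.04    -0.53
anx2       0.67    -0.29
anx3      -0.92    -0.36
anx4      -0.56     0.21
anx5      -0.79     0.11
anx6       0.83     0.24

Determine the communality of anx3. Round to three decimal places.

0.976

h² = (-0.92)² + (-0.36)² = 0.8464 + 0.1296 = 0.9760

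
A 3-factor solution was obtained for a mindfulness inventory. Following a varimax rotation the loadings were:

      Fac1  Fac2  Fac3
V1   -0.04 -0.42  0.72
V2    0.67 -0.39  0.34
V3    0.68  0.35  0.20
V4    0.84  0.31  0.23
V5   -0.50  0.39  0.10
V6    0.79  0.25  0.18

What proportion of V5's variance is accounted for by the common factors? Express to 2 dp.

h² = (-0.50)² + 0.39² + 0.10² = 0.2500 + 0.1521 + 0.0100 = 0.4121

0.41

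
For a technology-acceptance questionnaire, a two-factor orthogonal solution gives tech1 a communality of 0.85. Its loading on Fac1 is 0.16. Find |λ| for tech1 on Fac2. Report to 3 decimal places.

Under orthogonal rotation h² = Σλ², so λ_Fac2² = h² − (0.0256) = 0.85 − 0.0256 = 0.8244.
|λ| = √0.8244 = 0.9080.

0.908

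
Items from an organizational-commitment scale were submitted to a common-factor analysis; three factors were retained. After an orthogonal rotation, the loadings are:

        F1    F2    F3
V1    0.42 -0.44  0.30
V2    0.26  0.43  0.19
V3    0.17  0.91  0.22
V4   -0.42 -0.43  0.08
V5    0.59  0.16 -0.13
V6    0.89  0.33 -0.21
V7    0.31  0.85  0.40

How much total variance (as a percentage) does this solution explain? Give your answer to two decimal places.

61.94%

Communalities: 0.4600, 0.2886, 0.9054, 0.3677, 0.3906, 0.9451, 0.9786; Σh² = 4.3360.
Total variance with 7 standardized items is 7, so the solution explains 4.3360/7 = 0.6194 = 61.94%.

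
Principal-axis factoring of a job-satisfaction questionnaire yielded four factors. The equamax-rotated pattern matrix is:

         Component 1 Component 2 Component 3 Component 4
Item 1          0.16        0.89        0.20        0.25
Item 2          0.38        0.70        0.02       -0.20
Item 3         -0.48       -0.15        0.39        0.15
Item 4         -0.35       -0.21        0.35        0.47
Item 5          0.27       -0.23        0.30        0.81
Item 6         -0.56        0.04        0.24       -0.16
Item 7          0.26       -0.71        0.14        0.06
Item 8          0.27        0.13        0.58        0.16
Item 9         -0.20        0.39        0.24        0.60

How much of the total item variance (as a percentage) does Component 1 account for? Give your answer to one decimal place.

SS loadings for Component 1 = 0.16² + 0.38² + (-0.48)² + (-0.35)² + 0.27² + (-0.56)² + 0.26² + 0.27² + (-0.20)² = 1.0899
With 9 standardized items, total variance = 9. Proportion = 1.0899/9 = 0.1211 → 12.11%.

12.1%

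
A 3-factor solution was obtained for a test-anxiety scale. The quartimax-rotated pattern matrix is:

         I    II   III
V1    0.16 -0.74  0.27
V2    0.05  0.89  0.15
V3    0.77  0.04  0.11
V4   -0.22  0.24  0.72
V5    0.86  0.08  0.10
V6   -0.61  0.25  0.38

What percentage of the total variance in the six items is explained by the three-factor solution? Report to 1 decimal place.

67.2%

SS loadings by factor: 1.7811, 1.4678, 0.7803; total = 4.0292.
Total variance with 6 standardized items is 6, so the solution explains 4.0292/6 = 0.6715 = 67.15%.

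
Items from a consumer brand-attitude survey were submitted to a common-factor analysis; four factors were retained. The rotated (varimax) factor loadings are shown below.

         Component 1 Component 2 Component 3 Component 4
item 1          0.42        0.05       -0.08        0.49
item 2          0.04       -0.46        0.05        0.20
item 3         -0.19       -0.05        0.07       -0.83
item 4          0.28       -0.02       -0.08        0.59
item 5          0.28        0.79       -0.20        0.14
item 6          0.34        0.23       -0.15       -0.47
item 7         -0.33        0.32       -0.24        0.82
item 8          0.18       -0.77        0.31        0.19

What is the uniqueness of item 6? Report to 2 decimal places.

0.59

h² = 0.34² + 0.23² + (-0.15)² + (-0.47)² = 0.1156 + 0.0529 + 0.0225 + 0.2209 = 0.4119
Uniqueness u² = 1 − h² = 1 − 0.4119 = 0.5881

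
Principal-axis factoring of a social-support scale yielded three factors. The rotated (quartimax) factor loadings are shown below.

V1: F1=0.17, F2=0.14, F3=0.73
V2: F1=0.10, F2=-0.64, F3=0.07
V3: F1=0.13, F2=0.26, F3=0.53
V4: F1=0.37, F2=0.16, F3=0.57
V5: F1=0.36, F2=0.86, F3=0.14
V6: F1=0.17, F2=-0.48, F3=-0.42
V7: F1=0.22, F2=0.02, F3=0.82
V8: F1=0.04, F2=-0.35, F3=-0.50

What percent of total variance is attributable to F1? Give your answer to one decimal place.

5.0%

SS loadings for F1 = 0.17² + 0.10² + 0.13² + 0.37² + 0.36² + 0.17² + 0.22² + 0.04² = 0.4012
With 8 standardized items, total variance = 8. Proportion = 0.4012/8 = 0.0502 → 5.01%.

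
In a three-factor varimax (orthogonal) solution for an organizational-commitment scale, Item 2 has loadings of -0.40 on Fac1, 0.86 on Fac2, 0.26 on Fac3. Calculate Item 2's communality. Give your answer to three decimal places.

0.967

h² = (-0.40)² + 0.86² + 0.26² = 0.1600 + 0.7396 + 0.0676 = 0.9672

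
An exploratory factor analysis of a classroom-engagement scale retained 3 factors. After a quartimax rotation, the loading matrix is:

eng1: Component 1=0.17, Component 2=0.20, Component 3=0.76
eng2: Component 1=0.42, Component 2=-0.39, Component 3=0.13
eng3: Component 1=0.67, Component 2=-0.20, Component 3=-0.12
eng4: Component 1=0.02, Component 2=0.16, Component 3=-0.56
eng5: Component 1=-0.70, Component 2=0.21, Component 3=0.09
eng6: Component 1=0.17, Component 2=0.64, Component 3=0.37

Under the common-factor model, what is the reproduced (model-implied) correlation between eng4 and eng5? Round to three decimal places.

-0.031

r̂ = Σ λ_i·λ_j across factors = (0.02)(-0.70) + (0.16)(0.21) + (-0.56)(0.09)
  = -0.0140 +0.0336 -0.0504 = -0.0308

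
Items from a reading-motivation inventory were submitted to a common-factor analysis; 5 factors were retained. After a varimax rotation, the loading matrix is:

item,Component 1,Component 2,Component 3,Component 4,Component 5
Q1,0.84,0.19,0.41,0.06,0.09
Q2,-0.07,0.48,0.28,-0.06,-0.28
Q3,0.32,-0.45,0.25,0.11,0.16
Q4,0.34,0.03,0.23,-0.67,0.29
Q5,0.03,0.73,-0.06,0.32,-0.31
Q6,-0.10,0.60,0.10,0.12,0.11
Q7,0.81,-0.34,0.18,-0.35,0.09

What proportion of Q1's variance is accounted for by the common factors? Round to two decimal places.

h² = 0.84² + 0.19² + 0.41² + 0.06² + 0.09² = 0.7056 + 0.0361 + 0.1681 + 0.0036 + 0.0081 = 0.9215

0.92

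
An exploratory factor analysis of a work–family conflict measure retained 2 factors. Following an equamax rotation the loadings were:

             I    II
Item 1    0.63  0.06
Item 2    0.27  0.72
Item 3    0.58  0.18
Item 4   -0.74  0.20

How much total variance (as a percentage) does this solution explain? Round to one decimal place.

Communalities: 0.4005, 0.5913, 0.3688, 0.5876; Σh² = 1.9482.
Total variance with 4 standardized items is 4, so the solution explains 1.9482/4 = 0.4870 = 48.70%.

48.7%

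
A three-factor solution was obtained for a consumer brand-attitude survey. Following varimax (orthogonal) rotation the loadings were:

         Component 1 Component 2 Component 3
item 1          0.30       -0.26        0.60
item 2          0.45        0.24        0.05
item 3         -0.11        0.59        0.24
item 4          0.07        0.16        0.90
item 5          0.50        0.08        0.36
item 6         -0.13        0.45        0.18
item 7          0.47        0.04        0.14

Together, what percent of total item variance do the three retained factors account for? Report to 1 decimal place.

SS loadings by factor: 0.7973, 0.7094, 1.4117; total = 2.9184.
Total variance with 7 standardized items is 7, so the solution explains 2.9184/7 = 0.4169 = 41.69%.

41.7%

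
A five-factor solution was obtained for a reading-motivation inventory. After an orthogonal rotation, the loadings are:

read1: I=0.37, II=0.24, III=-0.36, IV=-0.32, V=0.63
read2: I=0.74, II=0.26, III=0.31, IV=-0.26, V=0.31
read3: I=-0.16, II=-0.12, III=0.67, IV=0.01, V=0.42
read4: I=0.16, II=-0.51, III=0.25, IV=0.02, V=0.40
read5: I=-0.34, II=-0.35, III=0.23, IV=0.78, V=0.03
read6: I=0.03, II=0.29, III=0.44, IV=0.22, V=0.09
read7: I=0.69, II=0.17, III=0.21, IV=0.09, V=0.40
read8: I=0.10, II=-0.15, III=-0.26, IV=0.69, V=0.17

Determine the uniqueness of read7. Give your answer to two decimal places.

h² = 0.69² + 0.17² + 0.21² + 0.09² + 0.40² = 0.4761 + 0.0289 + 0.0441 + 0.0081 + 0.1600 = 0.7172
Uniqueness u² = 1 − h² = 1 − 0.7172 = 0.2828

0.28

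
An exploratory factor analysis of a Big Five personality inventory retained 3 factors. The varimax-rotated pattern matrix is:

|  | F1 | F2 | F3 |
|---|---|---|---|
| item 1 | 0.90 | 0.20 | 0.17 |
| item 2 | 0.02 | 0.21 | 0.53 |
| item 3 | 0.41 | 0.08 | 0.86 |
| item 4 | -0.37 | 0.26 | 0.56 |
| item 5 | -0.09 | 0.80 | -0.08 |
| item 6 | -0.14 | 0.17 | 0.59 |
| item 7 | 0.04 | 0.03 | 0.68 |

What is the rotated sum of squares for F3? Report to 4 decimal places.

SS loadings for F3 = 0.17² + 0.53² + 0.86² + 0.56² + (-0.08)² + 0.59² + 0.68² = 0.0289 + 0.2809 + 0.7396 + 0.3136 + 0.0064 + 0.3481 + 0.4624 = 2.1799

2.1799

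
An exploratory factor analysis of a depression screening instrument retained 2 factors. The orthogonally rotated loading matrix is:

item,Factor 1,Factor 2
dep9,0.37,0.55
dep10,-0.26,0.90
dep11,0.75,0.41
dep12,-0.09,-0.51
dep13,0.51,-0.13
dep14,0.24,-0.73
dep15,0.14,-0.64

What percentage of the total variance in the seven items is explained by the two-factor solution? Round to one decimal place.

51.6%

Communalities: 0.4394, 0.8776, 0.7306, 0.2682, 0.2770, 0.5905, 0.4292; Σh² = 3.6125.
Total variance with 7 standardized items is 7, so the solution explains 3.6125/7 = 0.5161 = 51.61%.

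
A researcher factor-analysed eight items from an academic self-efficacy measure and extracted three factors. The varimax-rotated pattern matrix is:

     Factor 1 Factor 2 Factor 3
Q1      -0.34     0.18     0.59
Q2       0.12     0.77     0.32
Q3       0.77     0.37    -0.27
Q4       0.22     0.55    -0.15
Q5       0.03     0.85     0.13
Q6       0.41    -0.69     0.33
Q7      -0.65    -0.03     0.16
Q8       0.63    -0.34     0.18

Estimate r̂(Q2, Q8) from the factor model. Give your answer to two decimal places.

r̂ = Σ λ_i·λ_j across factors = (0.12)(0.63) + (0.77)(-0.34) + (0.32)(0.18)
  = +0.0756 -0.2618 +0.0576 = -0.1286

-0.13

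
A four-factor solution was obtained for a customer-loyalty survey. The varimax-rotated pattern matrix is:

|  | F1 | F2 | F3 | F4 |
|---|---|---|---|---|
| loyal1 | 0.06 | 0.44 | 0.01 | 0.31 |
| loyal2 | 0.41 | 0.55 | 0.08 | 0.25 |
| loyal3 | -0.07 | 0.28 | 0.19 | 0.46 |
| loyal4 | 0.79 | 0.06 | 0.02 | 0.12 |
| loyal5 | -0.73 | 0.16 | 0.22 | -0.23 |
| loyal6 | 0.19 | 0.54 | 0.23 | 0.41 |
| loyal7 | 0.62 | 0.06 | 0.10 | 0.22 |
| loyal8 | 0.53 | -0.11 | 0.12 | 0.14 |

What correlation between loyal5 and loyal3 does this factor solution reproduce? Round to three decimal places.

r̂ = Σ λ_i·λ_j across factors = (-0.73)(-0.07) + (0.16)(0.28) + (0.22)(0.19) + (-0.23)(0.46)
  = +0.0511 +0.0448 +0.0418 -0.1058 = 0.0319

0.032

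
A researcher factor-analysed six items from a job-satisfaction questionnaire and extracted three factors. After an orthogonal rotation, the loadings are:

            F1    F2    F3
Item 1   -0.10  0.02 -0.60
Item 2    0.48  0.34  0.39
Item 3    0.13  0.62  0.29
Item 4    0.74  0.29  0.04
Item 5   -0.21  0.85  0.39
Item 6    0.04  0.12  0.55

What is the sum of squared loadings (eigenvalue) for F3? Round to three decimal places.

1.052

SS loadings for F3 = (-0.60)² + 0.39² + 0.29² + 0.04² + 0.39² + 0.55² = 0.3600 + 0.1521 + 0.0841 + 0.0016 + 0.1521 + 0.3025 = 1.0524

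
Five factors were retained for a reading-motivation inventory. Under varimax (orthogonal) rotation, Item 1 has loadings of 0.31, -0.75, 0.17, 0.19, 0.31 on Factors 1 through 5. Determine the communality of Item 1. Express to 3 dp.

h² = 0.31² + (-0.75)² + 0.17² + 0.19² + 0.31² = 0.0961 + 0.5625 + 0.0289 + 0.0361 + 0.0961 = 0.8197

0.820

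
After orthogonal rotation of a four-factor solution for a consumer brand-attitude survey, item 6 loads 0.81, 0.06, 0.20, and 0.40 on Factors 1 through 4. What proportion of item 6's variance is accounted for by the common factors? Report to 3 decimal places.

h² = 0.81² + 0.06² + 0.20² + 0.40² = 0.6561 + 0.0036 + 0.0400 + 0.1600 = 0.8597

0.860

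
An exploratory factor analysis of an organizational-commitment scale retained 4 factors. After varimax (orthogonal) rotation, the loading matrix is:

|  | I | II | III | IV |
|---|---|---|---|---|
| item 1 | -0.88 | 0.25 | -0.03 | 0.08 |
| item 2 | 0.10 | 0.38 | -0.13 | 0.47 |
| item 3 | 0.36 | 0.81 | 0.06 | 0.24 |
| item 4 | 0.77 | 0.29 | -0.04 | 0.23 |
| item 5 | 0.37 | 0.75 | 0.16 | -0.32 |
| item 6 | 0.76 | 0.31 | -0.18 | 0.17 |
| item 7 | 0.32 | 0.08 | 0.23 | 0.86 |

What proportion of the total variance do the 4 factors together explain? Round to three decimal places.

SS loadings by factor: 2.3238, 1.6121, 0.1339, 1.2087; total = 5.2785.
Total variance with 7 standardized items is 7, so the solution explains 5.2785/7 = 0.7541.

0.754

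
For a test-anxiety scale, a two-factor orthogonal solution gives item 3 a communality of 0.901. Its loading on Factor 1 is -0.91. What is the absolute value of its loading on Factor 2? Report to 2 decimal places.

Under orthogonal rotation h² = Σλ², so λ_Factor 2² = h² − (0.8281) = 0.901 − 0.8281 = 0.0729.
|λ| = √0.0729 = 0.2700.

0.27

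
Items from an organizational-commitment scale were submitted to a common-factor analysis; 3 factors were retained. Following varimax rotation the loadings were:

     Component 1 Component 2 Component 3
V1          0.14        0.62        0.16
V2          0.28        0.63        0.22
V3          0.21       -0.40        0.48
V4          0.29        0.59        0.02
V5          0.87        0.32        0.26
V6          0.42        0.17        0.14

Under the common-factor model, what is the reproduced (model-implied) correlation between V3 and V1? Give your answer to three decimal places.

-0.142

r̂ = Σ λ_i·λ_j across factors = (0.21)(0.14) + (-0.40)(0.62) + (0.48)(0.16)
  = +0.0294 -0.2480 +0.0768 = -0.1418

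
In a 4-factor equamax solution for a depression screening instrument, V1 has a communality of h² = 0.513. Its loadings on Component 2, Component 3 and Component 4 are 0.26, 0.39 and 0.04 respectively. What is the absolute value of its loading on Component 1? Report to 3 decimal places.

Under orthogonal rotation h² = Σλ², so λ_Component 1² = h² − (0.2213) = 0.513 − 0.2213 = 0.2917.
|λ| = √0.2917 = 0.5401.

0.540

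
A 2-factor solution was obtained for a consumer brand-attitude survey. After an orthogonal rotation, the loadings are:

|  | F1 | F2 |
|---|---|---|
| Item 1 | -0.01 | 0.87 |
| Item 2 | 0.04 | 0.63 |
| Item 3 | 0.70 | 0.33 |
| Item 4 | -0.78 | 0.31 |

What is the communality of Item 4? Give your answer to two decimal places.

0.70

h² = (-0.78)² + 0.31² = 0.6084 + 0.0961 = 0.7045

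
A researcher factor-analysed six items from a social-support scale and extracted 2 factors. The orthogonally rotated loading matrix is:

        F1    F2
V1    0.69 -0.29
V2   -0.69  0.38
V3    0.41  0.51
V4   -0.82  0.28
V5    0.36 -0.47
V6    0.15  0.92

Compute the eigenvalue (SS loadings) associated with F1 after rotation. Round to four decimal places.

SS loadings for F1 = 0.69² + (-0.69)² + 0.41² + (-0.82)² + 0.36² + 0.15² = 0.4761 + 0.4761 + 0.1681 + 0.6724 + 0.1296 + 0.0225 = 1.9448

1.9448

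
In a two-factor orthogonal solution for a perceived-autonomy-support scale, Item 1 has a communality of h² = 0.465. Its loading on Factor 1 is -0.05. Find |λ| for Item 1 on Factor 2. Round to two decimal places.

0.68

Under orthogonal rotation h² = Σλ², so λ_Factor 2² = h² − (0.0025) = 0.465 − 0.0025 = 0.4625.
|λ| = √0.4625 = 0.6801.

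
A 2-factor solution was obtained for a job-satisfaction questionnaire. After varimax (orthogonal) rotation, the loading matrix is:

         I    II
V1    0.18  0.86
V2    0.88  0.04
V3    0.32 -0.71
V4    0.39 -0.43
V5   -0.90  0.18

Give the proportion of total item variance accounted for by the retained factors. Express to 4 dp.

0.6668

Communalities: 0.7720, 0.7760, 0.6065, 0.3370, 0.8424; Σh² = 3.3339.
Total variance with 5 standardized items is 5, so the solution explains 3.3339/5 = 0.6668.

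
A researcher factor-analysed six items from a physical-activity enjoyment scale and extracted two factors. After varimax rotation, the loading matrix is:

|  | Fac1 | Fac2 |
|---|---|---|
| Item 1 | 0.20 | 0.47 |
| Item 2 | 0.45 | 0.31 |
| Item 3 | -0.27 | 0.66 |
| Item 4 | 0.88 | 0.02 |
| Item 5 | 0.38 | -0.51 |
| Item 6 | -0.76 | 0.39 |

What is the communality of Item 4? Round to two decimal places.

h² = 0.88² + 0.02² = 0.7744 + 0.0004 = 0.7748

0.77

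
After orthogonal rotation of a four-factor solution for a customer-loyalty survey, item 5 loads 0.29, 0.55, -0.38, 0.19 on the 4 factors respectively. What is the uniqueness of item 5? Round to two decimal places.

h² = 0.29² + 0.55² + (-0.38)² + 0.19² = 0.0841 + 0.3025 + 0.1444 + 0.0361 = 0.5671
Uniqueness u² = 1 − h² = 1 − 0.5671 = 0.4329

0.43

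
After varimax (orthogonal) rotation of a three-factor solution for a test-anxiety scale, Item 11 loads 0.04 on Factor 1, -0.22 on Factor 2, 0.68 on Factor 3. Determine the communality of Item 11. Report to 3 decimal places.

0.512

h² = 0.04² + (-0.22)² + 0.68² = 0.0016 + 0.0484 + 0.4624 = 0.5124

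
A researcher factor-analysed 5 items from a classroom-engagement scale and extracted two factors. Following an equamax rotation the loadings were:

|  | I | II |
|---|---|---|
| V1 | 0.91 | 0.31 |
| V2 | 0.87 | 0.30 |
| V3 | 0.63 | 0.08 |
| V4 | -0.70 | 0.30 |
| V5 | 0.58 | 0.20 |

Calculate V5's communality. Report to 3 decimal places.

h² = 0.58² + 0.20² = 0.3364 + 0.0400 = 0.3764

0.376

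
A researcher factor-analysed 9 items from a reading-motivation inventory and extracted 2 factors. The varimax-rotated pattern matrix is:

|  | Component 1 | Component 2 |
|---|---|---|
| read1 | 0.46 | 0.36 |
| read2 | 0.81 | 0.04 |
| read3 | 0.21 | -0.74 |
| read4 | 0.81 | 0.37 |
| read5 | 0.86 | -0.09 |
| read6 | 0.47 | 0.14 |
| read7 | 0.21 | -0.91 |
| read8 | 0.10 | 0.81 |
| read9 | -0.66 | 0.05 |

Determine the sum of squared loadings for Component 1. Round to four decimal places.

3.0181

SS loadings for Component 1 = 0.46² + 0.81² + 0.21² + 0.81² + 0.86² + 0.47² + 0.21² + 0.10² + (-0.66)² = 0.2116 + 0.6561 + 0.0441 + 0.6561 + 0.7396 + 0.2209 + 0.0441 + 0.0100 + 0.4356 = 3.0181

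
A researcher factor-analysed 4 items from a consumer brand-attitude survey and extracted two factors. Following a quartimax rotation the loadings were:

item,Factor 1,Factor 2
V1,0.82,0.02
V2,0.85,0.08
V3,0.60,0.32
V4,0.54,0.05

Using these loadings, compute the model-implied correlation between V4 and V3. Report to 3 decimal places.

0.340

r̂ = Σ λ_i·λ_j across factors = (0.54)(0.60) + (0.05)(0.32)
  = +0.3240 +0.0160 = 0.3400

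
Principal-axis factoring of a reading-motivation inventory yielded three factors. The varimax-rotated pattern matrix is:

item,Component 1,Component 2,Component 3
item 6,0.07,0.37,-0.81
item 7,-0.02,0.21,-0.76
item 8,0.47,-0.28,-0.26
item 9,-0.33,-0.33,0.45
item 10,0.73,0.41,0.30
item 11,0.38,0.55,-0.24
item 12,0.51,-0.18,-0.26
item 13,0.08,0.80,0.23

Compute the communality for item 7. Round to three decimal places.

h² = (-0.02)² + 0.21² + (-0.76)² = 0.0004 + 0.0441 + 0.5776 = 0.6221

0.622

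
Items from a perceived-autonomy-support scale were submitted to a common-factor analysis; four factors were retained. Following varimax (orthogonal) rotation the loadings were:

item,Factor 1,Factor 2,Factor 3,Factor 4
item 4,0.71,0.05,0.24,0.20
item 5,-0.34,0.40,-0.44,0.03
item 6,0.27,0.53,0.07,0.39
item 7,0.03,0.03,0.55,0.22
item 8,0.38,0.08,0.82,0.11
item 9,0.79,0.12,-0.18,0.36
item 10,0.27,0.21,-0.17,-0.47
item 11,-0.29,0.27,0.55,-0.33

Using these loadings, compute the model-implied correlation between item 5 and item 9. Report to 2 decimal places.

-0.13

r̂ = Σ λ_i·λ_j across factors = (-0.34)(0.79) + (0.40)(0.12) + (-0.44)(-0.18) + (0.03)(0.36)
  = -0.2686 +0.0480 +0.0792 +0.0108 = -0.1306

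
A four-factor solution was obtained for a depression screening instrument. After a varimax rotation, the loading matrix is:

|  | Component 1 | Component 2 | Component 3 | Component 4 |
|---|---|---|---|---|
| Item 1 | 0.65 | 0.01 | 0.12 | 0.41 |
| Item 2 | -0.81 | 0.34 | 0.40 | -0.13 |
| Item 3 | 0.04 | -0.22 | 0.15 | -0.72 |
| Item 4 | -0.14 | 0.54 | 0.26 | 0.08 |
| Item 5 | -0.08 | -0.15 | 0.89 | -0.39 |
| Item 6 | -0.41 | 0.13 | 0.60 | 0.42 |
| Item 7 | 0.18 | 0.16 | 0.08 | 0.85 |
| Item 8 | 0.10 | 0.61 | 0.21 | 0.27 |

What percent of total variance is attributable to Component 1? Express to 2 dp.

SS loadings for Component 1 = 0.65² + (-0.81)² + 0.04² + (-0.14)² + (-0.08)² + (-0.41)² + 0.18² + 0.10² = 1.3167
With 8 standardized items, total variance = 8. Proportion = 1.3167/8 = 0.1646 → 16.46%.

16.46%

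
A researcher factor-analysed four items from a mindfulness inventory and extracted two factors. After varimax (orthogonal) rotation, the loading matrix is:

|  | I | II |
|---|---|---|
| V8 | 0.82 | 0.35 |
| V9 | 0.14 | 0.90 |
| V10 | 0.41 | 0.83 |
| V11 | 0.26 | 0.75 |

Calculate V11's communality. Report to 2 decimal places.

h² = 0.26² + 0.75² = 0.0676 + 0.5625 = 0.6301

0.63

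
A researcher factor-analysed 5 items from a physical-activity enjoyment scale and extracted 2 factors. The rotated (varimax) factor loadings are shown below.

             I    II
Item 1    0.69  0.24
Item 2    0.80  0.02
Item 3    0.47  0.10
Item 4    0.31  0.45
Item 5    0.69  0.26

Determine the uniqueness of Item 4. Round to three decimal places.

h² = 0.31² + 0.45² = 0.0961 + 0.2025 = 0.2986
Uniqueness u² = 1 − h² = 1 − 0.2986 = 0.7014

0.701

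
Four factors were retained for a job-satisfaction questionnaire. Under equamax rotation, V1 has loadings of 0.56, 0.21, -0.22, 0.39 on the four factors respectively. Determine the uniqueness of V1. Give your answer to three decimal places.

0.442

h² = 0.56² + 0.21² + (-0.22)² + 0.39² = 0.3136 + 0.0441 + 0.0484 + 0.1521 = 0.5582
Uniqueness u² = 1 − h² = 1 − 0.5582 = 0.4418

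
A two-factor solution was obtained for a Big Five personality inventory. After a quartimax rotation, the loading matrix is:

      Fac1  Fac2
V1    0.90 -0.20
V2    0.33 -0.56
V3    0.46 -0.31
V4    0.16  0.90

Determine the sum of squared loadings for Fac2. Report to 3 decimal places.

SS loadings for Fac2 = (-0.20)² + (-0.56)² + (-0.31)² + 0.90² = 0.0400 + 0.3136 + 0.0961 + 0.8100 = 1.2597

1.260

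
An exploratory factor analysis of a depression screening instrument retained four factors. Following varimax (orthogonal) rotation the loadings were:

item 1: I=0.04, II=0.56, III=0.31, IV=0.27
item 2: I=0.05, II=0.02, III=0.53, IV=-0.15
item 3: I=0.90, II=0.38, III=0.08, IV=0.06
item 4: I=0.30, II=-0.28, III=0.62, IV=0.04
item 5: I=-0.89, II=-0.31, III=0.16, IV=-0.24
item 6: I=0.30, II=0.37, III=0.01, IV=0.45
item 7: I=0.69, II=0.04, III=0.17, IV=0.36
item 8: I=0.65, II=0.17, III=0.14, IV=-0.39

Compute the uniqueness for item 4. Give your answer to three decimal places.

0.446

h² = 0.30² + (-0.28)² + 0.62² + 0.04² = 0.0900 + 0.0784 + 0.3844 + 0.0016 = 0.5544
Uniqueness u² = 1 − h² = 1 − 0.5544 = 0.4456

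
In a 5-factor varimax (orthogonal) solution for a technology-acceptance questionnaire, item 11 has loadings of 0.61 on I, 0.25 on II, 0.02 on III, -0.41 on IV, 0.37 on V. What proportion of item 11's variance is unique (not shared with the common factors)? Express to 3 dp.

0.260

h² = 0.61² + 0.25² + 0.02² + (-0.41)² + 0.37² = 0.3721 + 0.0625 + 0.0004 + 0.1681 + 0.1369 = 0.7400
Uniqueness u² = 1 − h² = 1 − 0.7400 = 0.2600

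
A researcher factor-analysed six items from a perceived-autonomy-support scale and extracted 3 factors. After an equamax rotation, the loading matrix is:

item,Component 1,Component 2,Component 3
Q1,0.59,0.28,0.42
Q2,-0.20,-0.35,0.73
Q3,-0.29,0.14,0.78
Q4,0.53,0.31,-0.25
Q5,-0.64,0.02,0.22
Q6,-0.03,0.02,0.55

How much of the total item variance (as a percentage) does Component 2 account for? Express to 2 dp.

SS loadings for Component 2 = 0.28² + (-0.35)² + 0.14² + 0.31² + 0.02² + 0.02² = 0.3174
With 6 standardized items, total variance = 6. Proportion = 0.3174/6 = 0.0529 → 5.29%.

5.29%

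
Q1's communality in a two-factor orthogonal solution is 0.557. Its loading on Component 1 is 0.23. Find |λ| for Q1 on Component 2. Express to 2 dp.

Under orthogonal rotation h² = Σλ², so λ_Component 2² = h² − (0.0529) = 0.557 − 0.0529 = 0.5041.
|λ| = √0.5041 = 0.7100.

0.71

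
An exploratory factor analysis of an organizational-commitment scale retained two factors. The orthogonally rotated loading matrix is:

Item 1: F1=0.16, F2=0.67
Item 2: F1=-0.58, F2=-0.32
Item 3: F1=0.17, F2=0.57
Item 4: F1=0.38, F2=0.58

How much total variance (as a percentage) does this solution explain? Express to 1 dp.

Communalities: 0.4745, 0.4388, 0.3538, 0.4808; Σh² = 1.7479.
Total variance with 4 standardized items is 4, so the solution explains 1.7479/4 = 0.4370 = 43.70%.

43.7%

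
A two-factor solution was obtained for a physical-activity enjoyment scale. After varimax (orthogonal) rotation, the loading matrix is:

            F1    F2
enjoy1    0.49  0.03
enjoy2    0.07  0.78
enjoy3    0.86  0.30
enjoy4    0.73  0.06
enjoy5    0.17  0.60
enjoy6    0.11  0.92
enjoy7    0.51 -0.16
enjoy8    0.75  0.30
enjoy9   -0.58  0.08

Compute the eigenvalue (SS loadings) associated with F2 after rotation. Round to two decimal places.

2.03

SS loadings for F2 = 0.03² + 0.78² + 0.30² + 0.06² + 0.60² + 0.92² + (-0.16)² + 0.30² + 0.08² = 0.0009 + 0.6084 + 0.0900 + 0.0036 + 0.3600 + 0.8464 + 0.0256 + 0.0900 + 0.0064 = 2.0313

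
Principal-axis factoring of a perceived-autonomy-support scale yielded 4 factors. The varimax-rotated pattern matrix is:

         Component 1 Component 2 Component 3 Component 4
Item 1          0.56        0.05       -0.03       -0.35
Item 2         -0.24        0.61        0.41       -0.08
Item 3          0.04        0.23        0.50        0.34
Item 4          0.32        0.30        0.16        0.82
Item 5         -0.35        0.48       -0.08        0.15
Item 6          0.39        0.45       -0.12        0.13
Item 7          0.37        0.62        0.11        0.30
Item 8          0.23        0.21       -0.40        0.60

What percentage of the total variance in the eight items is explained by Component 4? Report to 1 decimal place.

SS loadings for Component 4 = (-0.35)² + (-0.08)² + 0.34² + 0.82² + 0.15² + 0.13² + 0.30² + 0.60² = 1.4063
With 8 standardized items, total variance = 8. Proportion = 1.4063/8 = 0.1758 → 17.58%.

17.6%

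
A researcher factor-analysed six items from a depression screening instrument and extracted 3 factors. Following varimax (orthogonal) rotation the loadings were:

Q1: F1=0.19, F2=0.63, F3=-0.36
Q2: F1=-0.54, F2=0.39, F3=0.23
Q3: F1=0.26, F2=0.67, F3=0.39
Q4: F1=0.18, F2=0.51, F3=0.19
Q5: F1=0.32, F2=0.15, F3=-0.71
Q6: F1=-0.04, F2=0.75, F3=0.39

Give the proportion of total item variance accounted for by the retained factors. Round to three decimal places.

Communalities: 0.5626, 0.4966, 0.6686, 0.3286, 0.6290, 0.7162; Σh² = 3.4016.
Total variance with 6 standardized items is 6, so the solution explains 3.4016/6 = 0.5669.

0.567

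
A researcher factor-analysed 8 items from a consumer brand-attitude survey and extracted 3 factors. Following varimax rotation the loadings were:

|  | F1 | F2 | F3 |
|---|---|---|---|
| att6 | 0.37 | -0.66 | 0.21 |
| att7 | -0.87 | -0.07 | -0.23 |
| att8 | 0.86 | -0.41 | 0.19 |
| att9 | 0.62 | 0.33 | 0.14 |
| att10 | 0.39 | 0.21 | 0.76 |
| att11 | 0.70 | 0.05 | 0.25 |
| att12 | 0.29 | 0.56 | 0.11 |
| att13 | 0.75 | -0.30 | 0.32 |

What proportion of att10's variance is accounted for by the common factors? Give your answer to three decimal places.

h² = 0.39² + 0.21² + 0.76² = 0.1521 + 0.0441 + 0.5776 = 0.7738

0.774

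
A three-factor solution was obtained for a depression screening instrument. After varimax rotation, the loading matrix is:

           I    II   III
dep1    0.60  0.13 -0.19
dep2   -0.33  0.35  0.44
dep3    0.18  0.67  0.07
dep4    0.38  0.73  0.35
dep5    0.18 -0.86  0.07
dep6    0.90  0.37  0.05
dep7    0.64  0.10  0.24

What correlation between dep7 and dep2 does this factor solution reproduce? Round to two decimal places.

-0.07

r̂ = Σ λ_i·λ_j across factors = (0.64)(-0.33) + (0.10)(0.35) + (0.24)(0.44)
  = -0.2112 +0.0350 +0.1056 = -0.0706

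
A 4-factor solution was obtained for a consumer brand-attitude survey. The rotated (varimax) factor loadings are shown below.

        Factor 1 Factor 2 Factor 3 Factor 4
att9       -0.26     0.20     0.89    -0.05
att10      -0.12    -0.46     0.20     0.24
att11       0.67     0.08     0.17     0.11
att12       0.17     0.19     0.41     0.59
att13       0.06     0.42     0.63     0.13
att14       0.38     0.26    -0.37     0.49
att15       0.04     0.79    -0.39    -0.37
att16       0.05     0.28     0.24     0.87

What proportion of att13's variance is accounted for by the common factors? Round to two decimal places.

h² = 0.06² + 0.42² + 0.63² + 0.13² = 0.0036 + 0.1764 + 0.3969 + 0.0169 = 0.5938

0.59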